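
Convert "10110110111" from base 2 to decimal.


Input: "10110110111" in base 2
Positional expansion:
  Digit '1' (value 1) x 2^10 = 1024
  Digit '0' (value 0) x 2^9 = 0
  Digit '1' (value 1) x 2^8 = 256
  Digit '1' (value 1) x 2^7 = 128
  Digit '0' (value 0) x 2^6 = 0
  Digit '1' (value 1) x 2^5 = 32
  Digit '1' (value 1) x 2^4 = 16
  Digit '0' (value 0) x 2^3 = 0
  Digit '1' (value 1) x 2^2 = 4
  Digit '1' (value 1) x 2^1 = 2
  Digit '1' (value 1) x 2^0 = 1
Sum = 1463

1463


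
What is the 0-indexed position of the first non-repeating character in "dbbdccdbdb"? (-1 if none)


Input: dbbdccdbdb
Character frequencies:
  'b': 4
  'c': 2
  'd': 4
Scanning left to right for freq == 1:
  Position 0 ('d'): freq=4, skip
  Position 1 ('b'): freq=4, skip
  Position 2 ('b'): freq=4, skip
  Position 3 ('d'): freq=4, skip
  Position 4 ('c'): freq=2, skip
  Position 5 ('c'): freq=2, skip
  Position 6 ('d'): freq=4, skip
  Position 7 ('b'): freq=4, skip
  Position 8 ('d'): freq=4, skip
  Position 9 ('b'): freq=4, skip
  No unique character found => answer = -1

-1


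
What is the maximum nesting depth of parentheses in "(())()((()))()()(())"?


Input: "(())()((()))()()(())"
Tracking depth:
  Position 0 '(': depth becomes 1
  Position 1 '(': depth becomes 2
  Position 2 ')': depth becomes 1
  Position 3 ')': depth becomes 0
  Position 4 '(': depth becomes 1
  Position 5 ')': depth becomes 0
  Position 6 '(': depth becomes 1
  Position 7 '(': depth becomes 2
  Position 8 '(': depth becomes 3
  Position 9 ')': depth becomes 2
  Position 10 ')': depth becomes 1
  Position 11 ')': depth becomes 0
  Position 12 '(': depth becomes 1
  Position 13 ')': depth becomes 0
  Position 14 '(': depth becomes 1
  Position 15 ')': depth becomes 0
  Position 16 '(': depth becomes 1
  Position 17 '(': depth becomes 2
  Position 18 ')': depth becomes 1
  Position 19 ')': depth becomes 0
Maximum depth reached: 3

3


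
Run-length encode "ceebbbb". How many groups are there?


Input: ceebbbb
Scanning for consecutive runs:
  Group 1: 'c' x 1 (positions 0-0)
  Group 2: 'e' x 2 (positions 1-2)
  Group 3: 'b' x 4 (positions 3-6)
Total groups: 3

3


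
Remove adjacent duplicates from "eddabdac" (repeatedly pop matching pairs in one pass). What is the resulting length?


Input: eddabdac
Stack-based adjacent duplicate removal:
  Read 'e': push. Stack: e
  Read 'd': push. Stack: ed
  Read 'd': matches stack top 'd' => pop. Stack: e
  Read 'a': push. Stack: ea
  Read 'b': push. Stack: eab
  Read 'd': push. Stack: eabd
  Read 'a': push. Stack: eabda
  Read 'c': push. Stack: eabdac
Final stack: "eabdac" (length 6)

6


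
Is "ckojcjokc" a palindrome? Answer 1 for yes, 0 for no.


Input: ckojcjokc
Reversed: ckojcjokc
  Compare pos 0 ('c') with pos 8 ('c'): match
  Compare pos 1 ('k') with pos 7 ('k'): match
  Compare pos 2 ('o') with pos 6 ('o'): match
  Compare pos 3 ('j') with pos 5 ('j'): match
Result: palindrome

1


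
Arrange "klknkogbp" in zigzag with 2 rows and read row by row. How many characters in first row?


Zigzag "klknkogbp" into 2 rows:
Placing characters:
  'k' => row 0
  'l' => row 1
  'k' => row 0
  'n' => row 1
  'k' => row 0
  'o' => row 1
  'g' => row 0
  'b' => row 1
  'p' => row 0
Rows:
  Row 0: "kkkgp"
  Row 1: "lnob"
First row length: 5

5


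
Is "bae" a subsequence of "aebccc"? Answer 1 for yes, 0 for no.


Check if "bae" is a subsequence of "aebccc"
Greedy scan:
  Position 0 ('a'): no match needed
  Position 1 ('e'): no match needed
  Position 2 ('b'): matches sub[0] = 'b'
  Position 3 ('c'): no match needed
  Position 4 ('c'): no match needed
  Position 5 ('c'): no match needed
Only matched 1/3 characters => not a subsequence

0


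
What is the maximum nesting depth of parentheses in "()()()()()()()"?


Input: "()()()()()()()"
Tracking depth:
  Position 0 '(': depth becomes 1
  Position 1 ')': depth becomes 0
  Position 2 '(': depth becomes 1
  Position 3 ')': depth becomes 0
  Position 4 '(': depth becomes 1
  Position 5 ')': depth becomes 0
  Position 6 '(': depth becomes 1
  Position 7 ')': depth becomes 0
  Position 8 '(': depth becomes 1
  Position 9 ')': depth becomes 0
  Position 10 '(': depth becomes 1
  Position 11 ')': depth becomes 0
  Position 12 '(': depth becomes 1
  Position 13 ')': depth becomes 0
Maximum depth reached: 1

1


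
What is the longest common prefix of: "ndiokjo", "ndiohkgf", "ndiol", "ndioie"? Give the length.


Words: ndiokjo, ndiohkgf, ndiol, ndioie
  Position 0: all 'n' => match
  Position 1: all 'd' => match
  Position 2: all 'i' => match
  Position 3: all 'o' => match
  Position 4: ('k', 'h', 'l', 'i') => mismatch, stop
LCP = "ndio" (length 4)

4


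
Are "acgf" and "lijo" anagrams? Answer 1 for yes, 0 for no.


Strings: "acgf", "lijo"
Sorted first:  acfg
Sorted second: ijlo
Differ at position 0: 'a' vs 'i' => not anagrams

0


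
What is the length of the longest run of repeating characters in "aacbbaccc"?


Input: "aacbbaccc"
Scanning for longest run:
  Position 1 ('a'): continues run of 'a', length=2
  Position 2 ('c'): new char, reset run to 1
  Position 3 ('b'): new char, reset run to 1
  Position 4 ('b'): continues run of 'b', length=2
  Position 5 ('a'): new char, reset run to 1
  Position 6 ('c'): new char, reset run to 1
  Position 7 ('c'): continues run of 'c', length=2
  Position 8 ('c'): continues run of 'c', length=3
Longest run: 'c' with length 3

3


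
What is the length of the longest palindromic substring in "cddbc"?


Input: "cddbc"
Checking substrings for palindromes:
  [1:3] "dd" (len 2) => palindrome
Longest palindromic substring: "dd" with length 2

2


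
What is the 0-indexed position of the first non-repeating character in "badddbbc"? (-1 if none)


Input: badddbbc
Character frequencies:
  'a': 1
  'b': 3
  'c': 1
  'd': 3
Scanning left to right for freq == 1:
  Position 0 ('b'): freq=3, skip
  Position 1 ('a'): unique! => answer = 1

1


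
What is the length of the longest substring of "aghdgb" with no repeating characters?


Input: "aghdgb"
Sliding window (track last position of each char):
  Position 0 ('a'): window [0,0] length 1 -- new best
  Position 1 ('g'): window [0,1] length 2 -- new best
  Position 2 ('h'): window [0,2] length 3 -- new best
  Position 3 ('d'): window [0,3] length 4 -- new best
  Position 4 ('g'): repeat (last at 1), move window start to 2
  Position 4 ('g'): window [2,4] length 3
  Position 5 ('b'): window [2,5] length 4
Longest substring with no repeats: "aghd" with length 4

4


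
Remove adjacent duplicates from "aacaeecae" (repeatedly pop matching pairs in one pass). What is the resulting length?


Input: aacaeecae
Stack-based adjacent duplicate removal:
  Read 'a': push. Stack: a
  Read 'a': matches stack top 'a' => pop. Stack: (empty)
  Read 'c': push. Stack: c
  Read 'a': push. Stack: ca
  Read 'e': push. Stack: cae
  Read 'e': matches stack top 'e' => pop. Stack: ca
  Read 'c': push. Stack: cac
  Read 'a': push. Stack: caca
  Read 'e': push. Stack: cacae
Final stack: "cacae" (length 5)

5


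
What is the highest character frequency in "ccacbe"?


Input: ccacbe
Character counts:
  'a': 1
  'b': 1
  'c': 3
  'e': 1
Maximum frequency: 3

3


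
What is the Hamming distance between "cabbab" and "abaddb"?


Comparing "cabbab" and "abaddb" position by position:
  Position 0: 'c' vs 'a' => differ
  Position 1: 'a' vs 'b' => differ
  Position 2: 'b' vs 'a' => differ
  Position 3: 'b' vs 'd' => differ
  Position 4: 'a' vs 'd' => differ
  Position 5: 'b' vs 'b' => same
Total differences (Hamming distance): 5

5


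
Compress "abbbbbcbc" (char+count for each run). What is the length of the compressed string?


Input: abbbbbcbc
Runs:
  'a' x 1 => "a1"
  'b' x 5 => "b5"
  'c' x 1 => "c1"
  'b' x 1 => "b1"
  'c' x 1 => "c1"
Compressed: "a1b5c1b1c1"
Compressed length: 10

10


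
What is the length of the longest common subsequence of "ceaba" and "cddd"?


LCS of "ceaba" and "cddd"
DP table:
           c    d    d    d
      0    0    0    0    0
  c   0    1    1    1    1
  e   0    1    1    1    1
  a   0    1    1    1    1
  b   0    1    1    1    1
  a   0    1    1    1    1
LCS length = dp[5][4] = 1

1


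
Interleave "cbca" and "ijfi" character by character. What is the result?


Interleaving "cbca" and "ijfi":
  Position 0: 'c' from first, 'i' from second => "ci"
  Position 1: 'b' from first, 'j' from second => "bj"
  Position 2: 'c' from first, 'f' from second => "cf"
  Position 3: 'a' from first, 'i' from second => "ai"
Result: cibjcfai

cibjcfai


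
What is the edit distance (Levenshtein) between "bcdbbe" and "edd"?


Computing edit distance: "bcdbbe" -> "edd"
DP table:
           e    d    d
      0    1    2    3
  b   1    1    2    3
  c   2    2    2    3
  d   3    3    2    2
  b   4    4    3    3
  b   5    5    4    4
  e   6    5    5    5
Edit distance = dp[6][3] = 5

5


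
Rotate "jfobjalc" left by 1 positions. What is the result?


Input: "jfobjalc", rotate left by 1
First 1 characters: "j"
Remaining characters: "fobjalc"
Concatenate remaining + first: "fobjalc" + "j" = "fobjalcj"

fobjalcj


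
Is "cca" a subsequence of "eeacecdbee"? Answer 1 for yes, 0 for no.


Check if "cca" is a subsequence of "eeacecdbee"
Greedy scan:
  Position 0 ('e'): no match needed
  Position 1 ('e'): no match needed
  Position 2 ('a'): no match needed
  Position 3 ('c'): matches sub[0] = 'c'
  Position 4 ('e'): no match needed
  Position 5 ('c'): matches sub[1] = 'c'
  Position 6 ('d'): no match needed
  Position 7 ('b'): no match needed
  Position 8 ('e'): no match needed
  Position 9 ('e'): no match needed
Only matched 2/3 characters => not a subsequence

0


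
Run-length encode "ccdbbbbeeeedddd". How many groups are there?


Input: ccdbbbbeeeedddd
Scanning for consecutive runs:
  Group 1: 'c' x 2 (positions 0-1)
  Group 2: 'd' x 1 (positions 2-2)
  Group 3: 'b' x 4 (positions 3-6)
  Group 4: 'e' x 4 (positions 7-10)
  Group 5: 'd' x 4 (positions 11-14)
Total groups: 5

5


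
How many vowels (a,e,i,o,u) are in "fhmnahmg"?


Input: fhmnahmg
Checking each character:
  'f' at position 0: consonant
  'h' at position 1: consonant
  'm' at position 2: consonant
  'n' at position 3: consonant
  'a' at position 4: vowel (running total: 1)
  'h' at position 5: consonant
  'm' at position 6: consonant
  'g' at position 7: consonant
Total vowels: 1

1


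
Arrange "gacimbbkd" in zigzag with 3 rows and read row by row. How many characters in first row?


Zigzag "gacimbbkd" into 3 rows:
Placing characters:
  'g' => row 0
  'a' => row 1
  'c' => row 2
  'i' => row 1
  'm' => row 0
  'b' => row 1
  'b' => row 2
  'k' => row 1
  'd' => row 0
Rows:
  Row 0: "gmd"
  Row 1: "aibk"
  Row 2: "cb"
First row length: 3

3


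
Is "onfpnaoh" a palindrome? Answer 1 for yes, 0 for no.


Input: onfpnaoh
Reversed: hoanpfno
  Compare pos 0 ('o') with pos 7 ('h'): MISMATCH
  Compare pos 1 ('n') with pos 6 ('o'): MISMATCH
  Compare pos 2 ('f') with pos 5 ('a'): MISMATCH
  Compare pos 3 ('p') with pos 4 ('n'): MISMATCH
Result: not a palindrome

0


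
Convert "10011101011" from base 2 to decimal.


Input: "10011101011" in base 2
Positional expansion:
  Digit '1' (value 1) x 2^10 = 1024
  Digit '0' (value 0) x 2^9 = 0
  Digit '0' (value 0) x 2^8 = 0
  Digit '1' (value 1) x 2^7 = 128
  Digit '1' (value 1) x 2^6 = 64
  Digit '1' (value 1) x 2^5 = 32
  Digit '0' (value 0) x 2^4 = 0
  Digit '1' (value 1) x 2^3 = 8
  Digit '0' (value 0) x 2^2 = 0
  Digit '1' (value 1) x 2^1 = 2
  Digit '1' (value 1) x 2^0 = 1
Sum = 1259

1259


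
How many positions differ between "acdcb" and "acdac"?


Comparing "acdcb" and "acdac" position by position:
  Position 0: 'a' vs 'a' => same
  Position 1: 'c' vs 'c' => same
  Position 2: 'd' vs 'd' => same
  Position 3: 'c' vs 'a' => DIFFER
  Position 4: 'b' vs 'c' => DIFFER
Positions that differ: 2

2


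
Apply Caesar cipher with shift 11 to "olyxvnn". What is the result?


Caesar cipher: shift "olyxvnn" by 11
  'o' (pos 14) + 11 = pos 25 = 'z'
  'l' (pos 11) + 11 = pos 22 = 'w'
  'y' (pos 24) + 11 = pos 9 = 'j'
  'x' (pos 23) + 11 = pos 8 = 'i'
  'v' (pos 21) + 11 = pos 6 = 'g'
  'n' (pos 13) + 11 = pos 24 = 'y'
  'n' (pos 13) + 11 = pos 24 = 'y'
Result: zwjigyy

zwjigyy


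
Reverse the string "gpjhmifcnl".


Input: gpjhmifcnl
Reading characters right to left:
  Position 9: 'l'
  Position 8: 'n'
  Position 7: 'c'
  Position 6: 'f'
  Position 5: 'i'
  Position 4: 'm'
  Position 3: 'h'
  Position 2: 'j'
  Position 1: 'p'
  Position 0: 'g'
Reversed: lncfimhjpg

lncfimhjpg


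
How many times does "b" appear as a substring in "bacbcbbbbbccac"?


Searching for "b" in "bacbcbbbbbccac"
Scanning each position:
  Position 0: "b" => MATCH
  Position 1: "a" => no
  Position 2: "c" => no
  Position 3: "b" => MATCH
  Position 4: "c" => no
  Position 5: "b" => MATCH
  Position 6: "b" => MATCH
  Position 7: "b" => MATCH
  Position 8: "b" => MATCH
  Position 9: "b" => MATCH
  Position 10: "c" => no
  Position 11: "c" => no
  Position 12: "a" => no
  Position 13: "c" => no
Total occurrences: 7

7


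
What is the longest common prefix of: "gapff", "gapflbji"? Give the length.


Words: gapff, gapflbji
  Position 0: all 'g' => match
  Position 1: all 'a' => match
  Position 2: all 'p' => match
  Position 3: all 'f' => match
  Position 4: ('f', 'l') => mismatch, stop
LCP = "gapf" (length 4)

4


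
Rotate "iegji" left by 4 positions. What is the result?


Input: "iegji", rotate left by 4
First 4 characters: "iegj"
Remaining characters: "i"
Concatenate remaining + first: "i" + "iegj" = "iiegj"

iiegj


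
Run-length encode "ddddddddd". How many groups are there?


Input: ddddddddd
Scanning for consecutive runs:
  Group 1: 'd' x 9 (positions 0-8)
Total groups: 1

1


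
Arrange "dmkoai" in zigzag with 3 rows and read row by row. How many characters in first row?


Zigzag "dmkoai" into 3 rows:
Placing characters:
  'd' => row 0
  'm' => row 1
  'k' => row 2
  'o' => row 1
  'a' => row 0
  'i' => row 1
Rows:
  Row 0: "da"
  Row 1: "moi"
  Row 2: "k"
First row length: 2

2


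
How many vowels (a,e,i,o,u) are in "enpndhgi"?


Input: enpndhgi
Checking each character:
  'e' at position 0: vowel (running total: 1)
  'n' at position 1: consonant
  'p' at position 2: consonant
  'n' at position 3: consonant
  'd' at position 4: consonant
  'h' at position 5: consonant
  'g' at position 6: consonant
  'i' at position 7: vowel (running total: 2)
Total vowels: 2

2


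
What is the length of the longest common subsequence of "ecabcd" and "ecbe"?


LCS of "ecabcd" and "ecbe"
DP table:
           e    c    b    e
      0    0    0    0    0
  e   0    1    1    1    1
  c   0    1    2    2    2
  a   0    1    2    2    2
  b   0    1    2    3    3
  c   0    1    2    3    3
  d   0    1    2    3    3
LCS length = dp[6][4] = 3

3


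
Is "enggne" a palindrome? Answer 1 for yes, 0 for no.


Input: enggne
Reversed: enggne
  Compare pos 0 ('e') with pos 5 ('e'): match
  Compare pos 1 ('n') with pos 4 ('n'): match
  Compare pos 2 ('g') with pos 3 ('g'): match
Result: palindrome

1


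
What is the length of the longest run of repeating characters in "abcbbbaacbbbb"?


Input: "abcbbbaacbbbb"
Scanning for longest run:
  Position 1 ('b'): new char, reset run to 1
  Position 2 ('c'): new char, reset run to 1
  Position 3 ('b'): new char, reset run to 1
  Position 4 ('b'): continues run of 'b', length=2
  Position 5 ('b'): continues run of 'b', length=3
  Position 6 ('a'): new char, reset run to 1
  Position 7 ('a'): continues run of 'a', length=2
  Position 8 ('c'): new char, reset run to 1
  Position 9 ('b'): new char, reset run to 1
  Position 10 ('b'): continues run of 'b', length=2
  Position 11 ('b'): continues run of 'b', length=3
  Position 12 ('b'): continues run of 'b', length=4
Longest run: 'b' with length 4

4


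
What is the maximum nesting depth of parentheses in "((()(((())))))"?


Input: "((()(((())))))"
Tracking depth:
  Position 0 '(': depth becomes 1
  Position 1 '(': depth becomes 2
  Position 2 '(': depth becomes 3
  Position 3 ')': depth becomes 2
  Position 4 '(': depth becomes 3
  Position 5 '(': depth becomes 4
  Position 6 '(': depth becomes 5
  Position 7 '(': depth becomes 6
  Position 8 ')': depth becomes 5
  Position 9 ')': depth becomes 4
  Position 10 ')': depth becomes 3
  Position 11 ')': depth becomes 2
  Position 12 ')': depth becomes 1
  Position 13 ')': depth becomes 0
Maximum depth reached: 6

6


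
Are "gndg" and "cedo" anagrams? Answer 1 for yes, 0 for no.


Strings: "gndg", "cedo"
Sorted first:  dggn
Sorted second: cdeo
Differ at position 0: 'd' vs 'c' => not anagrams

0


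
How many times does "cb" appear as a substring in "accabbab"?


Searching for "cb" in "accabbab"
Scanning each position:
  Position 0: "ac" => no
  Position 1: "cc" => no
  Position 2: "ca" => no
  Position 3: "ab" => no
  Position 4: "bb" => no
  Position 5: "ba" => no
  Position 6: "ab" => no
Total occurrences: 0

0


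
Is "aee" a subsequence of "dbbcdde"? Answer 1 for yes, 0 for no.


Check if "aee" is a subsequence of "dbbcdde"
Greedy scan:
  Position 0 ('d'): no match needed
  Position 1 ('b'): no match needed
  Position 2 ('b'): no match needed
  Position 3 ('c'): no match needed
  Position 4 ('d'): no match needed
  Position 5 ('d'): no match needed
  Position 6 ('e'): no match needed
Only matched 0/3 characters => not a subsequence

0


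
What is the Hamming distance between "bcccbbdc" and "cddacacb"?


Comparing "bcccbbdc" and "cddacacb" position by position:
  Position 0: 'b' vs 'c' => differ
  Position 1: 'c' vs 'd' => differ
  Position 2: 'c' vs 'd' => differ
  Position 3: 'c' vs 'a' => differ
  Position 4: 'b' vs 'c' => differ
  Position 5: 'b' vs 'a' => differ
  Position 6: 'd' vs 'c' => differ
  Position 7: 'c' vs 'b' => differ
Total differences (Hamming distance): 8

8


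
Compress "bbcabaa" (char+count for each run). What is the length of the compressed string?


Input: bbcabaa
Runs:
  'b' x 2 => "b2"
  'c' x 1 => "c1"
  'a' x 1 => "a1"
  'b' x 1 => "b1"
  'a' x 2 => "a2"
Compressed: "b2c1a1b1a2"
Compressed length: 10

10


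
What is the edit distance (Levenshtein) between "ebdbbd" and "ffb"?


Computing edit distance: "ebdbbd" -> "ffb"
DP table:
           f    f    b
      0    1    2    3
  e   1    1    2    3
  b   2    2    2    2
  d   3    3    3    3
  b   4    4    4    3
  b   5    5    5    4
  d   6    6    6    5
Edit distance = dp[6][3] = 5

5


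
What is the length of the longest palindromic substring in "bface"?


Input: "bface"
Checking substrings for palindromes:
  No multi-char palindromic substrings found
Longest palindromic substring: "b" with length 1

1


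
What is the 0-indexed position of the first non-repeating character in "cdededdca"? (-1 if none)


Input: cdededdca
Character frequencies:
  'a': 1
  'c': 2
  'd': 4
  'e': 2
Scanning left to right for freq == 1:
  Position 0 ('c'): freq=2, skip
  Position 1 ('d'): freq=4, skip
  Position 2 ('e'): freq=2, skip
  Position 3 ('d'): freq=4, skip
  Position 4 ('e'): freq=2, skip
  Position 5 ('d'): freq=4, skip
  Position 6 ('d'): freq=4, skip
  Position 7 ('c'): freq=2, skip
  Position 8 ('a'): unique! => answer = 8

8


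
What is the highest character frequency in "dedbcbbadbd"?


Input: dedbcbbadbd
Character counts:
  'a': 1
  'b': 4
  'c': 1
  'd': 4
  'e': 1
Maximum frequency: 4

4


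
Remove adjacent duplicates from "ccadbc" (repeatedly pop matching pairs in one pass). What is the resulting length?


Input: ccadbc
Stack-based adjacent duplicate removal:
  Read 'c': push. Stack: c
  Read 'c': matches stack top 'c' => pop. Stack: (empty)
  Read 'a': push. Stack: a
  Read 'd': push. Stack: ad
  Read 'b': push. Stack: adb
  Read 'c': push. Stack: adbc
Final stack: "adbc" (length 4)

4


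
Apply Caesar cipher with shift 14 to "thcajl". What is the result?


Caesar cipher: shift "thcajl" by 14
  't' (pos 19) + 14 = pos 7 = 'h'
  'h' (pos 7) + 14 = pos 21 = 'v'
  'c' (pos 2) + 14 = pos 16 = 'q'
  'a' (pos 0) + 14 = pos 14 = 'o'
  'j' (pos 9) + 14 = pos 23 = 'x'
  'l' (pos 11) + 14 = pos 25 = 'z'
Result: hvqoxz

hvqoxz


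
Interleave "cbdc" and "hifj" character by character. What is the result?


Interleaving "cbdc" and "hifj":
  Position 0: 'c' from first, 'h' from second => "ch"
  Position 1: 'b' from first, 'i' from second => "bi"
  Position 2: 'd' from first, 'f' from second => "df"
  Position 3: 'c' from first, 'j' from second => "cj"
Result: chbidfcj

chbidfcj


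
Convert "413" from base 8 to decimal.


Input: "413" in base 8
Positional expansion:
  Digit '4' (value 4) x 8^2 = 256
  Digit '1' (value 1) x 8^1 = 8
  Digit '3' (value 3) x 8^0 = 3
Sum = 267

267


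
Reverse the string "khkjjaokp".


Input: khkjjaokp
Reading characters right to left:
  Position 8: 'p'
  Position 7: 'k'
  Position 6: 'o'
  Position 5: 'a'
  Position 4: 'j'
  Position 3: 'j'
  Position 2: 'k'
  Position 1: 'h'
  Position 0: 'k'
Reversed: pkoajjkhk

pkoajjkhk


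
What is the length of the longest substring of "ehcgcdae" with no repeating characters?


Input: "ehcgcdae"
Sliding window (track last position of each char):
  Position 0 ('e'): window [0,0] length 1 -- new best
  Position 1 ('h'): window [0,1] length 2 -- new best
  Position 2 ('c'): window [0,2] length 3 -- new best
  Position 3 ('g'): window [0,3] length 4 -- new best
  Position 4 ('c'): repeat (last at 2), move window start to 3
  Position 4 ('c'): window [3,4] length 2
  Position 5 ('d'): window [3,5] length 3
  Position 6 ('a'): window [3,6] length 4
  Position 7 ('e'): window [3,7] length 5 -- new best
Longest substring with no repeats: "gcdae" with length 5

5


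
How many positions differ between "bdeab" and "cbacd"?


Comparing "bdeab" and "cbacd" position by position:
  Position 0: 'b' vs 'c' => DIFFER
  Position 1: 'd' vs 'b' => DIFFER
  Position 2: 'e' vs 'a' => DIFFER
  Position 3: 'a' vs 'c' => DIFFER
  Position 4: 'b' vs 'd' => DIFFER
Positions that differ: 5

5


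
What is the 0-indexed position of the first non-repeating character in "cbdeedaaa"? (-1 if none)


Input: cbdeedaaa
Character frequencies:
  'a': 3
  'b': 1
  'c': 1
  'd': 2
  'e': 2
Scanning left to right for freq == 1:
  Position 0 ('c'): unique! => answer = 0

0


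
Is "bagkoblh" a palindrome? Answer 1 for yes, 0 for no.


Input: bagkoblh
Reversed: hlbokgab
  Compare pos 0 ('b') with pos 7 ('h'): MISMATCH
  Compare pos 1 ('a') with pos 6 ('l'): MISMATCH
  Compare pos 2 ('g') with pos 5 ('b'): MISMATCH
  Compare pos 3 ('k') with pos 4 ('o'): MISMATCH
Result: not a palindrome

0


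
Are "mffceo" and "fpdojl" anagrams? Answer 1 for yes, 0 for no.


Strings: "mffceo", "fpdojl"
Sorted first:  ceffmo
Sorted second: dfjlop
Differ at position 0: 'c' vs 'd' => not anagrams

0


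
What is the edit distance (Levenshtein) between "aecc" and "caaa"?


Computing edit distance: "aecc" -> "caaa"
DP table:
           c    a    a    a
      0    1    2    3    4
  a   1    1    1    2    3
  e   2    2    2    2    3
  c   3    2    3    3    3
  c   4    3    3    4    4
Edit distance = dp[4][4] = 4

4


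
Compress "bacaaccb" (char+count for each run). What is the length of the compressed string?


Input: bacaaccb
Runs:
  'b' x 1 => "b1"
  'a' x 1 => "a1"
  'c' x 1 => "c1"
  'a' x 2 => "a2"
  'c' x 2 => "c2"
  'b' x 1 => "b1"
Compressed: "b1a1c1a2c2b1"
Compressed length: 12

12


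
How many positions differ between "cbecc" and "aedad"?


Comparing "cbecc" and "aedad" position by position:
  Position 0: 'c' vs 'a' => DIFFER
  Position 1: 'b' vs 'e' => DIFFER
  Position 2: 'e' vs 'd' => DIFFER
  Position 3: 'c' vs 'a' => DIFFER
  Position 4: 'c' vs 'd' => DIFFER
Positions that differ: 5

5


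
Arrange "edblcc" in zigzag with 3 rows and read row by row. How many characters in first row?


Zigzag "edblcc" into 3 rows:
Placing characters:
  'e' => row 0
  'd' => row 1
  'b' => row 2
  'l' => row 1
  'c' => row 0
  'c' => row 1
Rows:
  Row 0: "ec"
  Row 1: "dlc"
  Row 2: "b"
First row length: 2

2


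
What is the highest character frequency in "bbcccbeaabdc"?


Input: bbcccbeaabdc
Character counts:
  'a': 2
  'b': 4
  'c': 4
  'd': 1
  'e': 1
Maximum frequency: 4

4


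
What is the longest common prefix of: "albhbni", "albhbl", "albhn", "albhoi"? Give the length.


Words: albhbni, albhbl, albhn, albhoi
  Position 0: all 'a' => match
  Position 1: all 'l' => match
  Position 2: all 'b' => match
  Position 3: all 'h' => match
  Position 4: ('b', 'b', 'n', 'o') => mismatch, stop
LCP = "albh" (length 4)

4


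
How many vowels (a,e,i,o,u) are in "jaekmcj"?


Input: jaekmcj
Checking each character:
  'j' at position 0: consonant
  'a' at position 1: vowel (running total: 1)
  'e' at position 2: vowel (running total: 2)
  'k' at position 3: consonant
  'm' at position 4: consonant
  'c' at position 5: consonant
  'j' at position 6: consonant
Total vowels: 2

2


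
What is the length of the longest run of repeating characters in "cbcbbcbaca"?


Input: "cbcbbcbaca"
Scanning for longest run:
  Position 1 ('b'): new char, reset run to 1
  Position 2 ('c'): new char, reset run to 1
  Position 3 ('b'): new char, reset run to 1
  Position 4 ('b'): continues run of 'b', length=2
  Position 5 ('c'): new char, reset run to 1
  Position 6 ('b'): new char, reset run to 1
  Position 7 ('a'): new char, reset run to 1
  Position 8 ('c'): new char, reset run to 1
  Position 9 ('a'): new char, reset run to 1
Longest run: 'b' with length 2

2


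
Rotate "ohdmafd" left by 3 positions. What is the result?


Input: "ohdmafd", rotate left by 3
First 3 characters: "ohd"
Remaining characters: "mafd"
Concatenate remaining + first: "mafd" + "ohd" = "mafdohd"

mafdohd


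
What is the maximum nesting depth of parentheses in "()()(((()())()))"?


Input: "()()(((()())()))"
Tracking depth:
  Position 0 '(': depth becomes 1
  Position 1 ')': depth becomes 0
  Position 2 '(': depth becomes 1
  Position 3 ')': depth becomes 0
  Position 4 '(': depth becomes 1
  Position 5 '(': depth becomes 2
  Position 6 '(': depth becomes 3
  Position 7 '(': depth becomes 4
  Position 8 ')': depth becomes 3
  Position 9 '(': depth becomes 4
  Position 10 ')': depth becomes 3
  Position 11 ')': depth becomes 2
  Position 12 '(': depth becomes 3
  Position 13 ')': depth becomes 2
  Position 14 ')': depth becomes 1
  Position 15 ')': depth becomes 0
Maximum depth reached: 4

4


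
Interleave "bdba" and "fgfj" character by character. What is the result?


Interleaving "bdba" and "fgfj":
  Position 0: 'b' from first, 'f' from second => "bf"
  Position 1: 'd' from first, 'g' from second => "dg"
  Position 2: 'b' from first, 'f' from second => "bf"
  Position 3: 'a' from first, 'j' from second => "aj"
Result: bfdgbfaj

bfdgbfaj


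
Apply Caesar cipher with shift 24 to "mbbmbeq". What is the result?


Caesar cipher: shift "mbbmbeq" by 24
  'm' (pos 12) + 24 = pos 10 = 'k'
  'b' (pos 1) + 24 = pos 25 = 'z'
  'b' (pos 1) + 24 = pos 25 = 'z'
  'm' (pos 12) + 24 = pos 10 = 'k'
  'b' (pos 1) + 24 = pos 25 = 'z'
  'e' (pos 4) + 24 = pos 2 = 'c'
  'q' (pos 16) + 24 = pos 14 = 'o'
Result: kzzkzco

kzzkzco


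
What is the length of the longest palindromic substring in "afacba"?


Input: "afacba"
Checking substrings for palindromes:
  [0:3] "afa" (len 3) => palindrome
Longest palindromic substring: "afa" with length 3

3


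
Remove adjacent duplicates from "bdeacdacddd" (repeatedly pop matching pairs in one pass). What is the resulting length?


Input: bdeacdacddd
Stack-based adjacent duplicate removal:
  Read 'b': push. Stack: b
  Read 'd': push. Stack: bd
  Read 'e': push. Stack: bde
  Read 'a': push. Stack: bdea
  Read 'c': push. Stack: bdeac
  Read 'd': push. Stack: bdeacd
  Read 'a': push. Stack: bdeacda
  Read 'c': push. Stack: bdeacdac
  Read 'd': push. Stack: bdeacdacd
  Read 'd': matches stack top 'd' => pop. Stack: bdeacdac
  Read 'd': push. Stack: bdeacdacd
Final stack: "bdeacdacd" (length 9)

9


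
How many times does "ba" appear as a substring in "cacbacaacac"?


Searching for "ba" in "cacbacaacac"
Scanning each position:
  Position 0: "ca" => no
  Position 1: "ac" => no
  Position 2: "cb" => no
  Position 3: "ba" => MATCH
  Position 4: "ac" => no
  Position 5: "ca" => no
  Position 6: "aa" => no
  Position 7: "ac" => no
  Position 8: "ca" => no
  Position 9: "ac" => no
Total occurrences: 1

1


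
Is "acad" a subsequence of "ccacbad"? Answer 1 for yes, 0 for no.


Check if "acad" is a subsequence of "ccacbad"
Greedy scan:
  Position 0 ('c'): no match needed
  Position 1 ('c'): no match needed
  Position 2 ('a'): matches sub[0] = 'a'
  Position 3 ('c'): matches sub[1] = 'c'
  Position 4 ('b'): no match needed
  Position 5 ('a'): matches sub[2] = 'a'
  Position 6 ('d'): matches sub[3] = 'd'
All 4 characters matched => is a subsequence

1


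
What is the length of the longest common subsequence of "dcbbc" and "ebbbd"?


LCS of "dcbbc" and "ebbbd"
DP table:
           e    b    b    b    d
      0    0    0    0    0    0
  d   0    0    0    0    0    1
  c   0    0    0    0    0    1
  b   0    0    1    1    1    1
  b   0    0    1    2    2    2
  c   0    0    1    2    2    2
LCS length = dp[5][5] = 2

2


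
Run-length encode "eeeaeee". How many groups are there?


Input: eeeaeee
Scanning for consecutive runs:
  Group 1: 'e' x 3 (positions 0-2)
  Group 2: 'a' x 1 (positions 3-3)
  Group 3: 'e' x 3 (positions 4-6)
Total groups: 3

3


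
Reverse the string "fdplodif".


Input: fdplodif
Reading characters right to left:
  Position 7: 'f'
  Position 6: 'i'
  Position 5: 'd'
  Position 4: 'o'
  Position 3: 'l'
  Position 2: 'p'
  Position 1: 'd'
  Position 0: 'f'
Reversed: fidolpdf

fidolpdf


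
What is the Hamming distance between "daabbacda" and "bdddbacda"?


Comparing "daabbacda" and "bdddbacda" position by position:
  Position 0: 'd' vs 'b' => differ
  Position 1: 'a' vs 'd' => differ
  Position 2: 'a' vs 'd' => differ
  Position 3: 'b' vs 'd' => differ
  Position 4: 'b' vs 'b' => same
  Position 5: 'a' vs 'a' => same
  Position 6: 'c' vs 'c' => same
  Position 7: 'd' vs 'd' => same
  Position 8: 'a' vs 'a' => same
Total differences (Hamming distance): 4

4


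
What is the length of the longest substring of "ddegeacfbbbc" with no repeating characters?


Input: "ddegeacfbbbc"
Sliding window (track last position of each char):
  Position 0 ('d'): window [0,0] length 1 -- new best
  Position 1 ('d'): repeat (last at 0), move window start to 1
  Position 1 ('d'): window [1,1] length 1
  Position 2 ('e'): window [1,2] length 2 -- new best
  Position 3 ('g'): window [1,3] length 3 -- new best
  Position 4 ('e'): repeat (last at 2), move window start to 3
  Position 4 ('e'): window [3,4] length 2
  Position 5 ('a'): window [3,5] length 3
  Position 6 ('c'): window [3,6] length 4 -- new best
  Position 7 ('f'): window [3,7] length 5 -- new best
  Position 8 ('b'): window [3,8] length 6 -- new best
  Position 9 ('b'): repeat (last at 8), move window start to 9
  Position 9 ('b'): window [9,9] length 1
  Position 10 ('b'): repeat (last at 9), move window start to 10
  Position 10 ('b'): window [10,10] length 1
  Position 11 ('c'): window [10,11] length 2
Longest substring with no repeats: "geacfb" with length 6

6


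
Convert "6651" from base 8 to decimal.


Input: "6651" in base 8
Positional expansion:
  Digit '6' (value 6) x 8^3 = 3072
  Digit '6' (value 6) x 8^2 = 384
  Digit '5' (value 5) x 8^1 = 40
  Digit '1' (value 1) x 8^0 = 1
Sum = 3497

3497


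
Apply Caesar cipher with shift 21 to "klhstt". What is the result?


Caesar cipher: shift "klhstt" by 21
  'k' (pos 10) + 21 = pos 5 = 'f'
  'l' (pos 11) + 21 = pos 6 = 'g'
  'h' (pos 7) + 21 = pos 2 = 'c'
  's' (pos 18) + 21 = pos 13 = 'n'
  't' (pos 19) + 21 = pos 14 = 'o'
  't' (pos 19) + 21 = pos 14 = 'o'
Result: fgcnoo

fgcnoo


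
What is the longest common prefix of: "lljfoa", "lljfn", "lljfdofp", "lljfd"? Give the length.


Words: lljfoa, lljfn, lljfdofp, lljfd
  Position 0: all 'l' => match
  Position 1: all 'l' => match
  Position 2: all 'j' => match
  Position 3: all 'f' => match
  Position 4: ('o', 'n', 'd', 'd') => mismatch, stop
LCP = "lljf" (length 4)

4


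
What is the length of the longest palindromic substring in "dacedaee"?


Input: "dacedaee"
Checking substrings for palindromes:
  [6:8] "ee" (len 2) => palindrome
Longest palindromic substring: "ee" with length 2

2


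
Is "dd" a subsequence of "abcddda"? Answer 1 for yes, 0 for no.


Check if "dd" is a subsequence of "abcddda"
Greedy scan:
  Position 0 ('a'): no match needed
  Position 1 ('b'): no match needed
  Position 2 ('c'): no match needed
  Position 3 ('d'): matches sub[0] = 'd'
  Position 4 ('d'): matches sub[1] = 'd'
  Position 5 ('d'): no match needed
  Position 6 ('a'): no match needed
All 2 characters matched => is a subsequence

1


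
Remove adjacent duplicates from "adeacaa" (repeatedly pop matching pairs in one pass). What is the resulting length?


Input: adeacaa
Stack-based adjacent duplicate removal:
  Read 'a': push. Stack: a
  Read 'd': push. Stack: ad
  Read 'e': push. Stack: ade
  Read 'a': push. Stack: adea
  Read 'c': push. Stack: adeac
  Read 'a': push. Stack: adeaca
  Read 'a': matches stack top 'a' => pop. Stack: adeac
Final stack: "adeac" (length 5)

5


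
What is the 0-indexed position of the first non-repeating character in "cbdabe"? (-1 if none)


Input: cbdabe
Character frequencies:
  'a': 1
  'b': 2
  'c': 1
  'd': 1
  'e': 1
Scanning left to right for freq == 1:
  Position 0 ('c'): unique! => answer = 0

0


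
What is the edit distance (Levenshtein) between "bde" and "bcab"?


Computing edit distance: "bde" -> "bcab"
DP table:
           b    c    a    b
      0    1    2    3    4
  b   1    0    1    2    3
  d   2    1    1    2    3
  e   3    2    2    2    3
Edit distance = dp[3][4] = 3

3


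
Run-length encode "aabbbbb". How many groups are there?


Input: aabbbbb
Scanning for consecutive runs:
  Group 1: 'a' x 2 (positions 0-1)
  Group 2: 'b' x 5 (positions 2-6)
Total groups: 2

2


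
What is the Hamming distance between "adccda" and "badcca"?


Comparing "adccda" and "badcca" position by position:
  Position 0: 'a' vs 'b' => differ
  Position 1: 'd' vs 'a' => differ
  Position 2: 'c' vs 'd' => differ
  Position 3: 'c' vs 'c' => same
  Position 4: 'd' vs 'c' => differ
  Position 5: 'a' vs 'a' => same
Total differences (Hamming distance): 4

4


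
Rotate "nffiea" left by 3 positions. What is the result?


Input: "nffiea", rotate left by 3
First 3 characters: "nff"
Remaining characters: "iea"
Concatenate remaining + first: "iea" + "nff" = "ieanff"

ieanff


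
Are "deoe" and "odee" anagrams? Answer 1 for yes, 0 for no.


Strings: "deoe", "odee"
Sorted first:  deeo
Sorted second: deeo
Sorted forms match => anagrams

1


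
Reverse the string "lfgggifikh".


Input: lfgggifikh
Reading characters right to left:
  Position 9: 'h'
  Position 8: 'k'
  Position 7: 'i'
  Position 6: 'f'
  Position 5: 'i'
  Position 4: 'g'
  Position 3: 'g'
  Position 2: 'g'
  Position 1: 'f'
  Position 0: 'l'
Reversed: hkifigggfl

hkifigggfl


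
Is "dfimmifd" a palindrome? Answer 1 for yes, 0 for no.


Input: dfimmifd
Reversed: dfimmifd
  Compare pos 0 ('d') with pos 7 ('d'): match
  Compare pos 1 ('f') with pos 6 ('f'): match
  Compare pos 2 ('i') with pos 5 ('i'): match
  Compare pos 3 ('m') with pos 4 ('m'): match
Result: palindrome

1


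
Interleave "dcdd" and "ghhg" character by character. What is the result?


Interleaving "dcdd" and "ghhg":
  Position 0: 'd' from first, 'g' from second => "dg"
  Position 1: 'c' from first, 'h' from second => "ch"
  Position 2: 'd' from first, 'h' from second => "dh"
  Position 3: 'd' from first, 'g' from second => "dg"
Result: dgchdhdg

dgchdhdg


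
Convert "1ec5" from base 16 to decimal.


Input: "1ec5" in base 16
Positional expansion:
  Digit '1' (value 1) x 16^3 = 4096
  Digit 'e' (value 14) x 16^2 = 3584
  Digit 'c' (value 12) x 16^1 = 192
  Digit '5' (value 5) x 16^0 = 5
Sum = 7877

7877


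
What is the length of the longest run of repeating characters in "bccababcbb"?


Input: "bccababcbb"
Scanning for longest run:
  Position 1 ('c'): new char, reset run to 1
  Position 2 ('c'): continues run of 'c', length=2
  Position 3 ('a'): new char, reset run to 1
  Position 4 ('b'): new char, reset run to 1
  Position 5 ('a'): new char, reset run to 1
  Position 6 ('b'): new char, reset run to 1
  Position 7 ('c'): new char, reset run to 1
  Position 8 ('b'): new char, reset run to 1
  Position 9 ('b'): continues run of 'b', length=2
Longest run: 'c' with length 2

2


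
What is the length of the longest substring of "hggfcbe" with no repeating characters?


Input: "hggfcbe"
Sliding window (track last position of each char):
  Position 0 ('h'): window [0,0] length 1 -- new best
  Position 1 ('g'): window [0,1] length 2 -- new best
  Position 2 ('g'): repeat (last at 1), move window start to 2
  Position 2 ('g'): window [2,2] length 1
  Position 3 ('f'): window [2,3] length 2
  Position 4 ('c'): window [2,4] length 3 -- new best
  Position 5 ('b'): window [2,5] length 4 -- new best
  Position 6 ('e'): window [2,6] length 5 -- new best
Longest substring with no repeats: "gfcbe" with length 5

5


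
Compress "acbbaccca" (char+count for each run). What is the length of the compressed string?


Input: acbbaccca
Runs:
  'a' x 1 => "a1"
  'c' x 1 => "c1"
  'b' x 2 => "b2"
  'a' x 1 => "a1"
  'c' x 3 => "c3"
  'a' x 1 => "a1"
Compressed: "a1c1b2a1c3a1"
Compressed length: 12

12


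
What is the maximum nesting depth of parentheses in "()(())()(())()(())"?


Input: "()(())()(())()(())"
Tracking depth:
  Position 0 '(': depth becomes 1
  Position 1 ')': depth becomes 0
  Position 2 '(': depth becomes 1
  Position 3 '(': depth becomes 2
  Position 4 ')': depth becomes 1
  Position 5 ')': depth becomes 0
  Position 6 '(': depth becomes 1
  Position 7 ')': depth becomes 0
  Position 8 '(': depth becomes 1
  Position 9 '(': depth becomes 2
  Position 10 ')': depth becomes 1
  Position 11 ')': depth becomes 0
  Position 12 '(': depth becomes 1
  Position 13 ')': depth becomes 0
  Position 14 '(': depth becomes 1
  Position 15 '(': depth becomes 2
  Position 16 ')': depth becomes 1
  Position 17 ')': depth becomes 0
Maximum depth reached: 2

2


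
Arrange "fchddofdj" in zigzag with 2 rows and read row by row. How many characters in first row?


Zigzag "fchddofdj" into 2 rows:
Placing characters:
  'f' => row 0
  'c' => row 1
  'h' => row 0
  'd' => row 1
  'd' => row 0
  'o' => row 1
  'f' => row 0
  'd' => row 1
  'j' => row 0
Rows:
  Row 0: "fhdfj"
  Row 1: "cdod"
First row length: 5

5


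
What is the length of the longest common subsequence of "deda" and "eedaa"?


LCS of "deda" and "eedaa"
DP table:
           e    e    d    a    a
      0    0    0    0    0    0
  d   0    0    0    1    1    1
  e   0    1    1    1    1    1
  d   0    1    1    2    2    2
  a   0    1    1    2    3    3
LCS length = dp[4][5] = 3

3


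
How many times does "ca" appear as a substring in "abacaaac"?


Searching for "ca" in "abacaaac"
Scanning each position:
  Position 0: "ab" => no
  Position 1: "ba" => no
  Position 2: "ac" => no
  Position 3: "ca" => MATCH
  Position 4: "aa" => no
  Position 5: "aa" => no
  Position 6: "ac" => no
Total occurrences: 1

1


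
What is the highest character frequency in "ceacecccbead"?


Input: ceacecccbead
Character counts:
  'a': 2
  'b': 1
  'c': 5
  'd': 1
  'e': 3
Maximum frequency: 5

5


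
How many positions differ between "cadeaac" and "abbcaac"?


Comparing "cadeaac" and "abbcaac" position by position:
  Position 0: 'c' vs 'a' => DIFFER
  Position 1: 'a' vs 'b' => DIFFER
  Position 2: 'd' vs 'b' => DIFFER
  Position 3: 'e' vs 'c' => DIFFER
  Position 4: 'a' vs 'a' => same
  Position 5: 'a' vs 'a' => same
  Position 6: 'c' vs 'c' => same
Positions that differ: 4

4
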